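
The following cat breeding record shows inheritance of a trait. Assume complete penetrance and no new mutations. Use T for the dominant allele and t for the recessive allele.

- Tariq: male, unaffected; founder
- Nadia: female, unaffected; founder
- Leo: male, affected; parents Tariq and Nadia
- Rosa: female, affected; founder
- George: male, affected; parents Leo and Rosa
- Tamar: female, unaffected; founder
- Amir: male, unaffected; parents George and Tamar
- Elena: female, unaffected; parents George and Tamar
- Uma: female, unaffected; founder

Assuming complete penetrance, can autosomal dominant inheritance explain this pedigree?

No

Under autosomal dominant, Leo (affected, male) cannot arise from Tariq (unaffected) × Nadia (unaffected).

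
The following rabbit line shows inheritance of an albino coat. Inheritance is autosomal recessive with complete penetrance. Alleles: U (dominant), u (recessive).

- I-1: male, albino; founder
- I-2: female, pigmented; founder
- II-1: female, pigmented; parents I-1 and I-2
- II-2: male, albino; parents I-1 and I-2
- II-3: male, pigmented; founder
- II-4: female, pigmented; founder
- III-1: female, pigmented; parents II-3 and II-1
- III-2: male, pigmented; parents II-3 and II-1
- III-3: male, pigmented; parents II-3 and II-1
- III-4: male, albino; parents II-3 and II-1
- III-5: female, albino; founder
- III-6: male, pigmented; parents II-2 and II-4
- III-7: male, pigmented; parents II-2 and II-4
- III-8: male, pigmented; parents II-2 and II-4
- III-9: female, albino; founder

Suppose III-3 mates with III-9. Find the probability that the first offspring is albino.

1/3

II-3 is pigmented so carries U and passed u to III-4 (uu), so II-3 is Uu.
II-1 is pigmented so carries U and received u from I-1 (uu), so II-1 is Uu.
III-3 is a pigmented offspring of II-3 (Uu) × II-1 (Uu), whose cross gives 1/4 UU : 1/2 Uu : 1/4 uu; conditioning on being pigmented, III-3 is UU with probability 1/3, Uu with probability 2/3.
III-9 is albino, so III-9 is uu.
Summing over parental genotype combinations, P(offspring is albino) = 2/3·1/2 = 1/3.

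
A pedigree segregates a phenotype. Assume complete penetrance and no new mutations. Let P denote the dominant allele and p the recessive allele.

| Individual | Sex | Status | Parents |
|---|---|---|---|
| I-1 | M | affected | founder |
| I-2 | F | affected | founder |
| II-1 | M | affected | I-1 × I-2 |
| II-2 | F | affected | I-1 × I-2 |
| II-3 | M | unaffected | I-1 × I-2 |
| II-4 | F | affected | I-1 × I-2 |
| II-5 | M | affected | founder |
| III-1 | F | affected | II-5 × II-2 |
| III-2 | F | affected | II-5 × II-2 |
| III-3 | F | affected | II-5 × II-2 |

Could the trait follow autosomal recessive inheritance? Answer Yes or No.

Under autosomal recessive, II-3 (unaffected, male) cannot arise from I-1 (affected) × I-2 (affected).

No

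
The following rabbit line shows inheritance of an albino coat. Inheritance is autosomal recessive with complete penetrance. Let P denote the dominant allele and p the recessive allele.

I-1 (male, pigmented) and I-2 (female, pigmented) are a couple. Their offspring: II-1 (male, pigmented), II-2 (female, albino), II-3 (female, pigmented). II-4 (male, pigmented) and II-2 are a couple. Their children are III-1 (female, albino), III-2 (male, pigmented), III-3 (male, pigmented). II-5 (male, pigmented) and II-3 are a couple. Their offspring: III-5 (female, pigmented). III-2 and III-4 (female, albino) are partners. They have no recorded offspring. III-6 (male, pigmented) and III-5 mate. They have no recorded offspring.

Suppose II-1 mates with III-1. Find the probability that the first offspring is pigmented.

2/3

I-1 is pigmented so carries P and passed p to II-2 (pp), so I-1 is Pp.
I-2 is pigmented so carries P and passed p to II-2 (pp), so I-2 is Pp.
II-1 is a pigmented offspring of I-1 (Pp) × I-2 (Pp), whose cross gives 1/4 PP : 1/2 Pp : 1/4 pp; conditioning on being pigmented, II-1 is PP with probability 1/3, Pp with probability 2/3.
III-1 is albino, so III-1 is pp.
Summing over parental genotype combinations, P(offspring is pigmented) = 1/3·1 + 2/3·1/2 = 2/3.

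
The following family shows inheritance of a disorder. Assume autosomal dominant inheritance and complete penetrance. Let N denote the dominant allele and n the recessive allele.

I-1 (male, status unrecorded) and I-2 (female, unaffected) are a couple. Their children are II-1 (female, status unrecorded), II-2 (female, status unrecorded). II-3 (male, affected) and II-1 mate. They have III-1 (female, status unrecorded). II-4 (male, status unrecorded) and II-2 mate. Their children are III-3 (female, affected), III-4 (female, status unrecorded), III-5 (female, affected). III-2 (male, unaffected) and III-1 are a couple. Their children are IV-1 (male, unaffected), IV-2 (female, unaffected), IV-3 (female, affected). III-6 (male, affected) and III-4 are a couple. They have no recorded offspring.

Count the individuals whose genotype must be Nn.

Obligate heterozygotes: III-1 passed N to IV-3 (Nn, whose n came from III-2) and passed n to IV-1 (nn), so III-1 is Nn; IV-3 is affected so carries N and received n from III-2 (nn), so IV-3 is Nn.
Every other individual is either homozygous by phenotype or has at least one consistent homozygous assignment, so the count is 2.

2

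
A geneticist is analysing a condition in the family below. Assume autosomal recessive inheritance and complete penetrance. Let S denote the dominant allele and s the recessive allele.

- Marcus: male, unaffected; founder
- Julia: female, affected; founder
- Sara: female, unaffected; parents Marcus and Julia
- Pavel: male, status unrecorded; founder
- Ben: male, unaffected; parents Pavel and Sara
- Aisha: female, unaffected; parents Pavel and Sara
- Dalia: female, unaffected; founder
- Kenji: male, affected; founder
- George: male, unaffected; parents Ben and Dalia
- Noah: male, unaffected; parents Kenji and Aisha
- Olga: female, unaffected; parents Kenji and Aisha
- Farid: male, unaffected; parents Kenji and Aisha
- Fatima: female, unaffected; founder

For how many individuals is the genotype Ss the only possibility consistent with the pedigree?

Obligate heterozygotes: Sara is unaffected so carries S and received s from Julia (ss), so Sara is Ss; Noah is unaffected so carries S and received s from Kenji (ss), so Noah is Ss; Olga is unaffected so carries S and received s from Kenji (ss), so Olga is Ss; Farid is unaffected so carries S and received s from Kenji (ss), so Farid is Ss.
Every other individual is either homozygous by phenotype or has at least one consistent homozygous assignment, so the count is 4.

4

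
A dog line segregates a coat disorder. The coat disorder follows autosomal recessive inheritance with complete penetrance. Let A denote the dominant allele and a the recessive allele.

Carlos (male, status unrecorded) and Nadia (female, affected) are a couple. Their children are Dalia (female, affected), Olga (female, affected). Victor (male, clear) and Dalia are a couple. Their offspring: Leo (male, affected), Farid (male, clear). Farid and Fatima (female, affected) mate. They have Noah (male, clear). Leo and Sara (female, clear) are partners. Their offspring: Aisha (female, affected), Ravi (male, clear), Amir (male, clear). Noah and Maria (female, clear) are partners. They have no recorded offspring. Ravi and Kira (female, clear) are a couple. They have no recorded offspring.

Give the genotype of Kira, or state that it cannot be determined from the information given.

cannot be determined

Kira's phenotype allows AA or Aa, and no parent or child forces a single allele at both positions; consistent genotype assignments exist with Kira as AA or Aa.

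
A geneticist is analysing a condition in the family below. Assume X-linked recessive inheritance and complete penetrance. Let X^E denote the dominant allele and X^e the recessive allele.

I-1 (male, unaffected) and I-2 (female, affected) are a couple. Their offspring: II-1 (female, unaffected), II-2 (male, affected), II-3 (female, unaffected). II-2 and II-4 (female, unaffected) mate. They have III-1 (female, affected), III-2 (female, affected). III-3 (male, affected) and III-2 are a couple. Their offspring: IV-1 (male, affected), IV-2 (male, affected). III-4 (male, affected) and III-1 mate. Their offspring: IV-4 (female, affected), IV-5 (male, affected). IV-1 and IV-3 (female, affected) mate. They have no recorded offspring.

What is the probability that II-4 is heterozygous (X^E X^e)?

1

II-4 is unaffected so carries E and passed e to III-1 (X^e X^e), so II-4 is X^E X^e, giving P(X^E X^e) = 1.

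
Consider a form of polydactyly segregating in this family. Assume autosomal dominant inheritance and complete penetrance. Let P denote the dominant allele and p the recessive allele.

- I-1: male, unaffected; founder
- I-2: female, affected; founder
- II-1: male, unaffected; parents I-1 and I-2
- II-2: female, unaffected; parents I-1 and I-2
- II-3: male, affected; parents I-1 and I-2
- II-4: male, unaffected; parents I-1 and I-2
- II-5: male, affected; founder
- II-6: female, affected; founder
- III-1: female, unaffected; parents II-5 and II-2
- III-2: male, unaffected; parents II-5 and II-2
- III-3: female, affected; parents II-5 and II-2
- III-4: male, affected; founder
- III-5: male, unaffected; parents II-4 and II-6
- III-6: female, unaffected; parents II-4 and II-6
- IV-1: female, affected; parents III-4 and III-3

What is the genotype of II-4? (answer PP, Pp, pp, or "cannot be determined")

pp

II-4 is unaffected, so II-4 is pp.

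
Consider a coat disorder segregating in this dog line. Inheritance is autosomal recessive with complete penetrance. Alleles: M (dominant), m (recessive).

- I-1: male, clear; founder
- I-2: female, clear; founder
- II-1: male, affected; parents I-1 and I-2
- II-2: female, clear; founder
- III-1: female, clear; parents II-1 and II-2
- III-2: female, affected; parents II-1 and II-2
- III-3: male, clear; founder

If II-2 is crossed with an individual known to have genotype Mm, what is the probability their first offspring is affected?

1/4

II-2 is clear so carries M and passed m to III-2 (mm), so II-2 is Mm.
The cross gives 1/4 MM : 1/2 Mm : 1/4 mm, so P(offspring is affected) = 1/4.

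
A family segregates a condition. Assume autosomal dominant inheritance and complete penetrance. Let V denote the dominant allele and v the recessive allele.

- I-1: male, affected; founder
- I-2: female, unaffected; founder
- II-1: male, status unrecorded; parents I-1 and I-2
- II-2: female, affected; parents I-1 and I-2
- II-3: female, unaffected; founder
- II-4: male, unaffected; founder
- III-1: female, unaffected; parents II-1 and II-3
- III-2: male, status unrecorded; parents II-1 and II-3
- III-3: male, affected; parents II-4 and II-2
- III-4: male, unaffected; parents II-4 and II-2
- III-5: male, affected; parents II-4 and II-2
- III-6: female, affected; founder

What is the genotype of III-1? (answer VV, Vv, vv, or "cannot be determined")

vv

III-1 is unaffected, so III-1 is vv.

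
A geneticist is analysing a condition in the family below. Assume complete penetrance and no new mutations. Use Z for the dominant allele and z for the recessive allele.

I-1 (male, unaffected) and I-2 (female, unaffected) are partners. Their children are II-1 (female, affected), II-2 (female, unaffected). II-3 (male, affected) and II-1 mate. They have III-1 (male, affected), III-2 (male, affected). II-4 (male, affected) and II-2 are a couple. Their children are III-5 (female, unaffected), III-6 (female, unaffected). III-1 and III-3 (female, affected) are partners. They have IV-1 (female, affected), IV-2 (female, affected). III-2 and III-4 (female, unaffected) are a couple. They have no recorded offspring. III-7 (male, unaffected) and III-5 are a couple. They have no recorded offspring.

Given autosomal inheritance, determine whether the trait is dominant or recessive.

recessive

I-1 and I-2 are both unaffected yet have an affected child II-1. Under dominance, an affected child requires at least one affected parent, so the trait cannot be dominant.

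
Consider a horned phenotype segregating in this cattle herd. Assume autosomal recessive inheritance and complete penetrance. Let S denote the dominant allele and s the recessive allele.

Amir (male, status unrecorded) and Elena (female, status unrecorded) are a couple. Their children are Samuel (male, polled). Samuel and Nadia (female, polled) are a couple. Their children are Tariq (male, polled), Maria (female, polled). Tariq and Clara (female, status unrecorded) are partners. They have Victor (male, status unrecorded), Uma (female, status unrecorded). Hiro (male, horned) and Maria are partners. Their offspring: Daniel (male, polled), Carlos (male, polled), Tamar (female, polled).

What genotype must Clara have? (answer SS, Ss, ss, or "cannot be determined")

cannot be determined

Clara's phenotype is unrecorded, and no parent or child forces a single allele at both positions; consistent genotype assignments exist with Clara as SS or Ss or ss.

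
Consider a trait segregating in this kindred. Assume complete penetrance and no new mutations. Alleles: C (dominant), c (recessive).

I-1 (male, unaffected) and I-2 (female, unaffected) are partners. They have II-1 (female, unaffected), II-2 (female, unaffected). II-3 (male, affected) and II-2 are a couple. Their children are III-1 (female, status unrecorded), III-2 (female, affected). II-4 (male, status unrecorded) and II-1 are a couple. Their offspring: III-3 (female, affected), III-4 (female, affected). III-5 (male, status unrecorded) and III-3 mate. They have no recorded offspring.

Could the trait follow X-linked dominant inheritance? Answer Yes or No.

A consistent assignment under X-linked dominant exists: I-1 X^c Y, I-2 X^c X^c, II-1 X^c X^c, II-2 X^c X^c, II-3 X^C Y, II-4 X^C Y, III-1 X^C X^c, III-2 X^C X^c, III-3 X^C X^c, III-4 X^C X^c, III-5 X^C Y.
In this assignment every recorded phenotype matches its genotype and every non-founder's genotype is obtainable from its parents' genotypes, so the pedigree is consistent.

Yes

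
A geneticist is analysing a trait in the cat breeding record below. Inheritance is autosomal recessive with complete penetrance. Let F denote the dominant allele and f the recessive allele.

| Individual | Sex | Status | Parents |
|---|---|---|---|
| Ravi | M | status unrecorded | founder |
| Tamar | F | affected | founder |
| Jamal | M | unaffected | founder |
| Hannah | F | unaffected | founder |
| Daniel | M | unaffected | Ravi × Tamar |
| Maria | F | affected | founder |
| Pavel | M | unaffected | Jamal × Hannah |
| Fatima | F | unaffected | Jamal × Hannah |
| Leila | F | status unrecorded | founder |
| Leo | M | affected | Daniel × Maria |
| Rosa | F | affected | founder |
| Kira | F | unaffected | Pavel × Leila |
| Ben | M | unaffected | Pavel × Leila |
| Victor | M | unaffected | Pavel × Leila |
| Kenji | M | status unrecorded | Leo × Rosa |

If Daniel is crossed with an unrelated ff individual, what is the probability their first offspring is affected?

1/2

Daniel is unaffected so carries F and received f from Tamar (ff), so Daniel is Ff.
The cross gives 1/2 Ff : 1/2 ff, so P(offspring is affected) = 1/2.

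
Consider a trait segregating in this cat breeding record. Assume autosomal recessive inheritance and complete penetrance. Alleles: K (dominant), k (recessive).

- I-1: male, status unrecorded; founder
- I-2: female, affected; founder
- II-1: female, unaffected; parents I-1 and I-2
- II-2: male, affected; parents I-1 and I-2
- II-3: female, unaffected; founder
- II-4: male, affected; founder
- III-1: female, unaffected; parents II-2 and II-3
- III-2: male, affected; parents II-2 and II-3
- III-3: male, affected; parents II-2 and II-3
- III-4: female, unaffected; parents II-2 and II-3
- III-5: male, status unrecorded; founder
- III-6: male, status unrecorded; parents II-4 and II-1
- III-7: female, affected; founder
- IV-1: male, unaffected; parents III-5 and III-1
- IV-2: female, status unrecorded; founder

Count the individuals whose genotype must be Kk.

5

Obligate heterozygotes: I-1 passed K to II-1 (Kk, whose k came from I-2) and passed k to II-2 (kk), so I-1 is Kk; II-1 is unaffected so carries K and received k from I-2 (kk), so II-1 is Kk; II-3 is unaffected so carries K and passed k to III-2 (kk), so II-3 is Kk; III-1 is unaffected so carries K and received k from II-2 (kk), so III-1 is Kk; III-4 is unaffected so carries K and received k from II-2 (kk), so III-4 is Kk.
Every other individual is either homozygous by phenotype or has at least one consistent homozygous assignment, so the count is 5.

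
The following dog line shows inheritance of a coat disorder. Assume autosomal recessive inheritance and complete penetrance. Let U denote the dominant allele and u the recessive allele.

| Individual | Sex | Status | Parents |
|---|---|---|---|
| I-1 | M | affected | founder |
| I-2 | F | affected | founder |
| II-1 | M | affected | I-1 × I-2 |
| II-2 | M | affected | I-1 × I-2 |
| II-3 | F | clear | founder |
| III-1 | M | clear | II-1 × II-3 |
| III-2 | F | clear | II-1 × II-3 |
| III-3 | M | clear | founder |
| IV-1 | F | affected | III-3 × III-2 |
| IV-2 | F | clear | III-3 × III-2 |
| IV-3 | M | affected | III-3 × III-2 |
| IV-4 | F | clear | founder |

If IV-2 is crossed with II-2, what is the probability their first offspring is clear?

III-3 is clear so carries U and passed u to IV-1 (uu), so III-3 is Uu.
III-2 is clear so carries U and received u from II-1 (uu), so III-2 is Uu.
IV-2 is a clear offspring of III-3 (Uu) × III-2 (Uu), whose cross gives 1/4 UU : 1/2 Uu : 1/4 uu; conditioning on being clear, IV-2 is UU with probability 1/3, Uu with probability 2/3.
II-2 is affected, so II-2 is uu.
Summing over parental genotype combinations, P(offspring is clear) = 1/3·1 + 2/3·1/2 = 2/3.

2/3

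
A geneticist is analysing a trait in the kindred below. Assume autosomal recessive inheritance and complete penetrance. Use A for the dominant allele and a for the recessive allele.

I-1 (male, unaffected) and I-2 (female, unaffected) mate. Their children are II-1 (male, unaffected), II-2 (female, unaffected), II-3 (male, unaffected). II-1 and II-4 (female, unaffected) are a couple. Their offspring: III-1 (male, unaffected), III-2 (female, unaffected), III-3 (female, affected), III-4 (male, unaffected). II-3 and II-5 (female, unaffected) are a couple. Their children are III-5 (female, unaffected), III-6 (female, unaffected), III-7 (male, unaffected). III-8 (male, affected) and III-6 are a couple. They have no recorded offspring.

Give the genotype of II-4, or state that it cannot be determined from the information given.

From phenotype alone, II-4 is AA or Aa.
II-4 is unaffected so carries A and passed a to III-3 (aa), so II-4 is Aa.

Aa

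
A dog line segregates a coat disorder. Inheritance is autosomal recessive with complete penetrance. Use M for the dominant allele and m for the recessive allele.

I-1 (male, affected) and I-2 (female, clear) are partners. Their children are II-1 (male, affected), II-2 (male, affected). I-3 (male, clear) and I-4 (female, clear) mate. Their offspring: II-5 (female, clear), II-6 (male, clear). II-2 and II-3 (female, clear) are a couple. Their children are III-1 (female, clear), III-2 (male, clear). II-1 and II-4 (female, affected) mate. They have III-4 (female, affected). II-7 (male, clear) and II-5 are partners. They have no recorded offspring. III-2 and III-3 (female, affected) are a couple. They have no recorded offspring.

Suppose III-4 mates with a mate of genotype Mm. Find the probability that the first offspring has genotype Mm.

III-4 is affected, so III-4 is mm.
The cross gives 1/2 Mm : 1/2 mm, so P(offspring has genotype Mm) = 1/2.

1/2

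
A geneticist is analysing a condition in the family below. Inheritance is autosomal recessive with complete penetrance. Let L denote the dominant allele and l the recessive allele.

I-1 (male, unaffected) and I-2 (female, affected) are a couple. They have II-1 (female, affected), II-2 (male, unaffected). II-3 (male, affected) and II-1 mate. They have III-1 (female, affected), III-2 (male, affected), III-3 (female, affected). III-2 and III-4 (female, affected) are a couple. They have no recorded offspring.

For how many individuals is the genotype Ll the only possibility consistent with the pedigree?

Obligate heterozygotes: I-1 is unaffected so carries L and passed l to II-1 (ll), so I-1 is Ll; II-2 is unaffected so carries L and received l from I-2 (ll), so II-2 is Ll.
Every other individual is either homozygous by phenotype or has at least one consistent homozygous assignment, so the count is 2.

2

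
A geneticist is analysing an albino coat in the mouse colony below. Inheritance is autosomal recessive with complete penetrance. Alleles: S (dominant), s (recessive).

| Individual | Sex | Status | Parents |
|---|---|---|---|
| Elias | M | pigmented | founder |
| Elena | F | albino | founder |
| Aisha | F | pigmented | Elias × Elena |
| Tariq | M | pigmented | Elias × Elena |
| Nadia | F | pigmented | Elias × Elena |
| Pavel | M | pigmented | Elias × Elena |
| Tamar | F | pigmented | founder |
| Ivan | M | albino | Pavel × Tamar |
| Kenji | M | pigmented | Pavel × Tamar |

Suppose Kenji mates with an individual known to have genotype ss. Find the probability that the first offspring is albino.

1/3

Pavel is pigmented so carries S and received s from Elena (ss), so Pavel is Ss.
Tamar is pigmented so carries S and passed s to Ivan (ss), so Tamar is Ss.
Kenji is a pigmented offspring of Pavel (Ss) × Tamar (Ss), whose cross gives 1/4 SS : 1/2 Ss : 1/4 ss; conditioning on being pigmented, Kenji is SS with probability 1/3, Ss with probability 2/3.
Summing over parental genotype combinations, P(offspring is albino) = 2/3·1/2 = 1/3.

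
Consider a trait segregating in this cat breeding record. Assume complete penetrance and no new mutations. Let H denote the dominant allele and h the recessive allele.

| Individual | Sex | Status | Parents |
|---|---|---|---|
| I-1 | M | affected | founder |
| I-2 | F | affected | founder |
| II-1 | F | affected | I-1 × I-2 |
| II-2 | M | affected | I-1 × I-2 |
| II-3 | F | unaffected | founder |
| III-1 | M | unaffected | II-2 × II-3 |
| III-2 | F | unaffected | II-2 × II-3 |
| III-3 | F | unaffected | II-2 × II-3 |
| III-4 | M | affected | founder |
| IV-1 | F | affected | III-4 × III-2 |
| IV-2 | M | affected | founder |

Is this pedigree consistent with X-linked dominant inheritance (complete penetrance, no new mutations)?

No

Under X-linked dominant, III-2 (unaffected, female) cannot arise from II-2 (affected) × II-3 (unaffected).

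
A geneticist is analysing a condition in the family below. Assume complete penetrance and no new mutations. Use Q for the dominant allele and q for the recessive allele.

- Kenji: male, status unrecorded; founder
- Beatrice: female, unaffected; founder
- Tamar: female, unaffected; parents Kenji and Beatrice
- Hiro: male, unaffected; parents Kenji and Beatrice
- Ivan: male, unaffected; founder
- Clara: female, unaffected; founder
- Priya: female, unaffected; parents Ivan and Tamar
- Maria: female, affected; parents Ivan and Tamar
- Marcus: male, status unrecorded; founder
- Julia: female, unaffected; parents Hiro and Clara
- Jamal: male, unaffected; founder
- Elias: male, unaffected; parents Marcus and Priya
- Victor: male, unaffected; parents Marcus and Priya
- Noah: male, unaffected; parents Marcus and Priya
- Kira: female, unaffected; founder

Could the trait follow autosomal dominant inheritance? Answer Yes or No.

No

Under autosomal dominant, Maria (affected, female) cannot arise from Ivan (unaffected) × Tamar (unaffected).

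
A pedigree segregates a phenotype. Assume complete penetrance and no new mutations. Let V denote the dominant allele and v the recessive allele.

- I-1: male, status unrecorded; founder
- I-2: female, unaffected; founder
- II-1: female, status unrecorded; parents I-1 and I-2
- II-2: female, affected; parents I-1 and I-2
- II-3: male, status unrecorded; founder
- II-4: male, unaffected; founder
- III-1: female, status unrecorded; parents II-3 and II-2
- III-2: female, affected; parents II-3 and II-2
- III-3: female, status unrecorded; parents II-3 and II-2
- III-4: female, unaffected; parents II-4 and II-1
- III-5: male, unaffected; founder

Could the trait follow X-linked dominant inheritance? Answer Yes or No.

A consistent assignment under X-linked dominant exists: I-1 X^V Y, I-2 X^v X^v, II-1 X^V X^v, II-2 X^V X^v, II-3 X^V Y, II-4 X^v Y, III-1 X^V X^V, III-2 X^V X^V, III-3 X^V X^V, III-4 X^v X^v, III-5 X^v Y.
In this assignment every recorded phenotype matches its genotype and every non-founder's genotype is obtainable from its parents' genotypes, so the pedigree is consistent.

Yes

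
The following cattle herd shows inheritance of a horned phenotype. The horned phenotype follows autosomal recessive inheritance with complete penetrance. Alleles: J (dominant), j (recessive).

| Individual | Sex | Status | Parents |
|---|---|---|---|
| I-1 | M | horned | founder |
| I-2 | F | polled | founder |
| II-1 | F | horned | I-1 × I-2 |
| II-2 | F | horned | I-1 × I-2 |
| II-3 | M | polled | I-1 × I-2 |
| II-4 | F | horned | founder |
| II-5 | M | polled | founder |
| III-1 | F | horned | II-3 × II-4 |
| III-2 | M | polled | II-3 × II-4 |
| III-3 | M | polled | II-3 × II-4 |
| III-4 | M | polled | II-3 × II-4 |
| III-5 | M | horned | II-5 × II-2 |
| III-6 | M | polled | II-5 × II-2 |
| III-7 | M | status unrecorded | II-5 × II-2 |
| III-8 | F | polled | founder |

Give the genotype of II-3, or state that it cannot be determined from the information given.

Jj

From phenotype alone, II-3 is JJ or Jj.
II-3 is polled so carries J and received j from I-1 (jj), so II-3 is Jj.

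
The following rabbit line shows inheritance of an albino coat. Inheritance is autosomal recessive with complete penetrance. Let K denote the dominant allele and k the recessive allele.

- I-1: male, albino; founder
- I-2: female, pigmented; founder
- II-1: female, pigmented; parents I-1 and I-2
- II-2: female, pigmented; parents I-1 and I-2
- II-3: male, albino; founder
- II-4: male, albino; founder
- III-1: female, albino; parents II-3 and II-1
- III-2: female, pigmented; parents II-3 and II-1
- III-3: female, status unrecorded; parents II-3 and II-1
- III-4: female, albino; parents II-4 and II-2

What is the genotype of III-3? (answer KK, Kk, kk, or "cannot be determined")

III-3's phenotype is unrecorded, and no parent or child forces a single allele at both positions; consistent genotype assignments exist with III-3 as Kk or kk.

cannot be determined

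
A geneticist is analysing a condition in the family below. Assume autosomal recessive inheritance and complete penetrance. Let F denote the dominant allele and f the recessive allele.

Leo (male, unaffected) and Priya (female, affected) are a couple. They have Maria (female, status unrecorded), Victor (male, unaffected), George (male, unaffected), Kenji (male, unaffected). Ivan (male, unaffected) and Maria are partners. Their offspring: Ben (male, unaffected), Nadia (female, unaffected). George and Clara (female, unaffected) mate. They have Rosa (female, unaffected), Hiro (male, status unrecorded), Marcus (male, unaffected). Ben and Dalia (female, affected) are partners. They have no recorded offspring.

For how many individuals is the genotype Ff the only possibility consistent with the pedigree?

Obligate heterozygotes: Victor is unaffected so carries F and received f from Priya (ff), so Victor is Ff; George is unaffected so carries F and received f from Priya (ff), so George is Ff; Kenji is unaffected so carries F and received f from Priya (ff), so Kenji is Ff.
Every other individual is either homozygous by phenotype or has at least one consistent homozygous assignment, so the count is 3.

3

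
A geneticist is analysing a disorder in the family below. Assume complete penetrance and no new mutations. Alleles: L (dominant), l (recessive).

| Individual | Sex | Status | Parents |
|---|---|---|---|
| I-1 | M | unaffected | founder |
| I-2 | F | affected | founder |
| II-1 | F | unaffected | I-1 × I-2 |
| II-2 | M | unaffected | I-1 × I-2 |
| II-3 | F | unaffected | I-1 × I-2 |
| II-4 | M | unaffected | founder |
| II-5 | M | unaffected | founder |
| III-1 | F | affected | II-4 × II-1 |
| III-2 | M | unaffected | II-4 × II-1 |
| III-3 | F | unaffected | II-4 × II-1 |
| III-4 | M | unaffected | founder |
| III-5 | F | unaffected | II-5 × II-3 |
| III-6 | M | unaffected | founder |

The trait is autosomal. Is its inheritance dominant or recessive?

II-4 and II-1 are both unaffected yet have an affected child III-1. Under dominance, an affected child requires at least one affected parent, so the trait cannot be dominant.

recessive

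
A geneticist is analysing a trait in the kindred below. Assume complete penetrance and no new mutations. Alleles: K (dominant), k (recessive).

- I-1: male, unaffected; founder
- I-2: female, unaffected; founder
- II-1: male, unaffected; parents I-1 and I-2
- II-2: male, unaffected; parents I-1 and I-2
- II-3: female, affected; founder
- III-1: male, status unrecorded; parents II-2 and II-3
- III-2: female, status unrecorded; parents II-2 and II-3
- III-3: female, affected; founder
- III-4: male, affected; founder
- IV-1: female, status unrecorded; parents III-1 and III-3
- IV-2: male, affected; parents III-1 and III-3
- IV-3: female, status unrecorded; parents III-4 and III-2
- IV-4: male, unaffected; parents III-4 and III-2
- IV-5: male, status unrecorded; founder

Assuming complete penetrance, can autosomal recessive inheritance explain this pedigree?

A consistent assignment under autosomal recessive exists: I-1 KK, I-2 KK, II-1 KK, II-2 KK, II-3 kk, III-1 Kk, III-2 Kk, III-3 kk, III-4 kk, IV-1 Kk, IV-2 kk, IV-3 Kk, IV-4 Kk, IV-5 KK.
In this assignment every recorded phenotype matches its genotype and every non-founder's genotype is obtainable from its parents' genotypes, so the pedigree is consistent.

Yes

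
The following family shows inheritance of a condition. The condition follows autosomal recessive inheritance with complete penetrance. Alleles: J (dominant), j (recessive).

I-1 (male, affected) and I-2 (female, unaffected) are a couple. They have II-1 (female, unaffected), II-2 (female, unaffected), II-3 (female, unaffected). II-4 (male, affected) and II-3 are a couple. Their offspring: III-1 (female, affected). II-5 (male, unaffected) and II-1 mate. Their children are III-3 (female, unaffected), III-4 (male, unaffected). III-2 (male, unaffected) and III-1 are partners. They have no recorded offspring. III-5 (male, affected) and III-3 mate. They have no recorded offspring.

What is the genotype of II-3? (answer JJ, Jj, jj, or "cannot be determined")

From phenotype alone, II-3 is JJ or Jj.
II-3 is unaffected so carries J and received j from I-1 (jj), so II-3 is Jj.

Jj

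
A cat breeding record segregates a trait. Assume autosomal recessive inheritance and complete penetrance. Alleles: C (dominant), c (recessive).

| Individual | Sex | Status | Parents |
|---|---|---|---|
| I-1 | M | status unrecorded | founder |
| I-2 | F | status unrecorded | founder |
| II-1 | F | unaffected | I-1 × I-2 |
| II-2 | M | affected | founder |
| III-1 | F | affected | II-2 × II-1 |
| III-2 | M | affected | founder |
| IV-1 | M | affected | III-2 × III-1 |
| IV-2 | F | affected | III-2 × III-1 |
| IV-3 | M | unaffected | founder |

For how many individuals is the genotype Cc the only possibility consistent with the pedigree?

1

Obligate heterozygotes: II-1 is unaffected so carries C and passed c to III-1 (cc), so II-1 is Cc.
Every other individual is either homozygous by phenotype or has at least one consistent homozygous assignment, so the count is 1.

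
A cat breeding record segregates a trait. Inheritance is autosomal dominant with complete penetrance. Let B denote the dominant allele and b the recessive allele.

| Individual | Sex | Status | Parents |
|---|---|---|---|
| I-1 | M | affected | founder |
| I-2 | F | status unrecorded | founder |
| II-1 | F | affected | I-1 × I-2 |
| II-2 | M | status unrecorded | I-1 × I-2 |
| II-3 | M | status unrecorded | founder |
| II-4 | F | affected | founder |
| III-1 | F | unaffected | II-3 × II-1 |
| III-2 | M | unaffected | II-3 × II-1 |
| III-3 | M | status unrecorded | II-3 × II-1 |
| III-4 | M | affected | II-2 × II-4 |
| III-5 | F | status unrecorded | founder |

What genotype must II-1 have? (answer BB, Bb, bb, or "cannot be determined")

Bb

From phenotype alone, II-1 is BB or Bb.
II-1 is affected so carries B and passed b to III-1 (bb), so II-1 is Bb.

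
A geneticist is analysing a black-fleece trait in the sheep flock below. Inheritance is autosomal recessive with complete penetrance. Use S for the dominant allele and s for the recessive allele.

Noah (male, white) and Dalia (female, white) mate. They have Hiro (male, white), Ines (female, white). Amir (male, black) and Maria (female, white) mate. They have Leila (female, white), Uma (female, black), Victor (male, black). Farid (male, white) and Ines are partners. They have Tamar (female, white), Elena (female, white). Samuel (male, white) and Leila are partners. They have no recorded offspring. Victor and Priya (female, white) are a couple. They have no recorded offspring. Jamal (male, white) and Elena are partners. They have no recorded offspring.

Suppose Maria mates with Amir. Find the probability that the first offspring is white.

Maria is white so carries S and passed s to Uma (ss), so Maria is Ss.
Amir is black, so Amir is ss.
The cross gives 1/2 Ss : 1/2 ss, so P(offspring is white) = 1/2.

1/2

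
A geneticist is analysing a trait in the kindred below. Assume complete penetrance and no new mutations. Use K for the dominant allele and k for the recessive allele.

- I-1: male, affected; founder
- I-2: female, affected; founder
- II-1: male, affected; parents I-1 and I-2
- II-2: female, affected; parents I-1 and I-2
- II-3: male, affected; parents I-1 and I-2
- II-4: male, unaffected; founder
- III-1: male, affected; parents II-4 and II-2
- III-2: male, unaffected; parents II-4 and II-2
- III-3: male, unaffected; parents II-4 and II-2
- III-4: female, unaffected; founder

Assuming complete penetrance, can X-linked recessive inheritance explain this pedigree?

Under X-linked recessive, III-2 (unaffected, male) cannot arise from II-4 (unaffected) × II-2 (affected).

No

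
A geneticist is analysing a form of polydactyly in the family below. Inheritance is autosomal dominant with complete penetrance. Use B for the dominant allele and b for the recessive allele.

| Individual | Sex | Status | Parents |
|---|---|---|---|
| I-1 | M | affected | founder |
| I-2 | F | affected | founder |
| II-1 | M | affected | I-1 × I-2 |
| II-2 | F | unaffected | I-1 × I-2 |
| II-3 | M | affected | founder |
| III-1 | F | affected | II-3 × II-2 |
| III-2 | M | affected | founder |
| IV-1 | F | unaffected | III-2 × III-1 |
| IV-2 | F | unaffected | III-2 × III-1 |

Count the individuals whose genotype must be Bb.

Obligate heterozygotes: I-1 is affected so carries B and passed b to II-2 (bb), so I-1 is Bb; I-2 is affected so carries B and passed b to II-2 (bb), so I-2 is Bb; III-1 is affected so carries B and received b from II-2 (bb), so III-1 is Bb; III-2 is affected so carries B and passed b to IV-1 (bb), so III-2 is Bb.
Every other individual is either homozygous by phenotype or has at least one consistent homozygous assignment, so the count is 4.

4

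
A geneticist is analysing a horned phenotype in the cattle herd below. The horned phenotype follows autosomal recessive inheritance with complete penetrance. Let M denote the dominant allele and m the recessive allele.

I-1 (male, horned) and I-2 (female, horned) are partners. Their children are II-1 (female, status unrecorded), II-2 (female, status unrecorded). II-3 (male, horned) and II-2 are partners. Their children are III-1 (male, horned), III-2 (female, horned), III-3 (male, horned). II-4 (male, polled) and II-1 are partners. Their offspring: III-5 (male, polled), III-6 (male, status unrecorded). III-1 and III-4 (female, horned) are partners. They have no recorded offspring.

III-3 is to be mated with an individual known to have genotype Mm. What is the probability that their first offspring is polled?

1/2

III-3 is horned, so III-3 is mm.
The cross gives 1/2 Mm : 1/2 mm, so P(offspring is polled) = 1/2.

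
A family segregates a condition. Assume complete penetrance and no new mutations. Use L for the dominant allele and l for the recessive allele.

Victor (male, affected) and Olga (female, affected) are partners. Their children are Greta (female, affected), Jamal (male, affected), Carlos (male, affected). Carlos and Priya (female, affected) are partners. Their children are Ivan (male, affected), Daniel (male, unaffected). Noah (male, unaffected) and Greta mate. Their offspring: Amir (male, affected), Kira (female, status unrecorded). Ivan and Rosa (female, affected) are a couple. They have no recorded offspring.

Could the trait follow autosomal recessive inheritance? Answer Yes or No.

No

Under autosomal recessive, Daniel (unaffected, male) cannot arise from Carlos (affected) × Priya (affected).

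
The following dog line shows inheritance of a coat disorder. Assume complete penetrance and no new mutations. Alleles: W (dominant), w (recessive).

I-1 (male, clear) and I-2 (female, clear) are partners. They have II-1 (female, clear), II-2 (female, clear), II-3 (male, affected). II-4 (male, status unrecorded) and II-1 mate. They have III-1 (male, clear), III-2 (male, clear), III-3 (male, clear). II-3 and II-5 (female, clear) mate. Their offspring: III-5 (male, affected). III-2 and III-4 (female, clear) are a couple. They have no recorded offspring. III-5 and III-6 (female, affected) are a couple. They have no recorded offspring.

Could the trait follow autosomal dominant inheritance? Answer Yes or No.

No

Under autosomal dominant, II-3 (affected, male) cannot arise from I-1 (clear) × I-2 (clear).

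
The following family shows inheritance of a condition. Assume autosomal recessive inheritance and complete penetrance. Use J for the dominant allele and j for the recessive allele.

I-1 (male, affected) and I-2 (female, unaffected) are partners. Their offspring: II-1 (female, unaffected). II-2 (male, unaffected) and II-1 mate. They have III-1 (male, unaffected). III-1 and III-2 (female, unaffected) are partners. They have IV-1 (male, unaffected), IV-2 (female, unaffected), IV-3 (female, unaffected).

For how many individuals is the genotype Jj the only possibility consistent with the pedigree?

Obligate heterozygotes: II-1 is unaffected so carries J and received j from I-1 (jj), so II-1 is Jj.
Every other individual is either homozygous by phenotype or has at least one consistent homozygous assignment, so the count is 1.

1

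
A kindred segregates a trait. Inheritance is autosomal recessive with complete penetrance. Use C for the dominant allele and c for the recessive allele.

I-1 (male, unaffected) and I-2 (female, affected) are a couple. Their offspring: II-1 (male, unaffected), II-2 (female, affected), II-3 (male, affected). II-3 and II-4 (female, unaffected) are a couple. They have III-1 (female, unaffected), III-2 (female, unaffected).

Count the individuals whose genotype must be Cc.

4

Obligate heterozygotes: I-1 is unaffected so carries C and passed c to II-2 (cc), so I-1 is Cc; II-1 is unaffected so carries C and received c from I-2 (cc), so II-1 is Cc; III-1 is unaffected so carries C and received c from II-3 (cc), so III-1 is Cc; III-2 is unaffected so carries C and received c from II-3 (cc), so III-2 is Cc.
Every other individual is either homozygous by phenotype or has at least one consistent homozygous assignment, so the count is 4.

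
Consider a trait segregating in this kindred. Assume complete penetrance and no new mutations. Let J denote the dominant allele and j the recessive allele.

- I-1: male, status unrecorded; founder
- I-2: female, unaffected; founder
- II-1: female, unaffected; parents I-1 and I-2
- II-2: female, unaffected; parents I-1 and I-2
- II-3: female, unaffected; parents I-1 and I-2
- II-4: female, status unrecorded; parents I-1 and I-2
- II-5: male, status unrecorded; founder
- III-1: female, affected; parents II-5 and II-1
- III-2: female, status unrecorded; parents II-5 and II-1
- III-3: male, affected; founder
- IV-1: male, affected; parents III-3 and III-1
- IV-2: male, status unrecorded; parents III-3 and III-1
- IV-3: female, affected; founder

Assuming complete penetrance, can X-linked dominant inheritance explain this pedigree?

A consistent assignment under X-linked dominant exists: I-1 X^j Y, I-2 X^j X^j, II-1 X^j X^j, II-2 X^j X^j, II-3 X^j X^j, II-4 X^j X^j, II-5 X^J Y, III-1 X^J X^j, III-2 X^J X^j, III-3 X^J Y, IV-1 X^J Y, IV-2 X^J Y, IV-3 X^J X^J.
In this assignment every recorded phenotype matches its genotype and every non-founder's genotype is obtainable from its parents' genotypes, so the pedigree is consistent.

Yes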